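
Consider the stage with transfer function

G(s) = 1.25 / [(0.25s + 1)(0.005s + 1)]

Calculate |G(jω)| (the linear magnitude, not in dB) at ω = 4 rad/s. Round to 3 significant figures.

0.884

At ω = 4 rad/s:
pole (1 + j4·0.25) = 1 + j1 → |·| ≈ 1.4142, ∠ ≈ 45.00°
pole (1 + j4·0.005) = 1 + j0.02 → |·| ≈ 1.0002, ∠ ≈ 1.15°
|G| = 1.25 · 1 / (1.4142 · 1.0002) ≈ 0.88372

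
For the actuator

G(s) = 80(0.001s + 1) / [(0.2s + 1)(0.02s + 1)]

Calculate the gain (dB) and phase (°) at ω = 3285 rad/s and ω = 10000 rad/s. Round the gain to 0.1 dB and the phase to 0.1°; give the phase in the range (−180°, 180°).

ω = 3285: -43.9 dB, -106.0°; ω = 10000: -53.9 dB, -95.4°

At ω = 3285 rad/s:
zero (1 + j3285·0.001) = 1 + j3.285 → |·| ≈ 3.4338, ∠ ≈ 73.07°
pole (1 + j3285·0.2) = 1 + j657 → |·| ≈ 657, ∠ ≈ 89.91°
pole (1 + j3285·0.02) = 1 + j65.7 → |·| ≈ 65.708, ∠ ≈ 89.13°
|G| = 80 · 3.4338 / (657 · 65.708) ≈ 0.0063633
Gain = 20 log₁₀(0.0063633) ≈ -43.93 dB
∠G = (73.07°) − (89.91° + 89.13°) = -105.97°

At ω = 10000 rad/s:
zero (1 + j10000·0.001) = 1 + j10 → |·| ≈ 10.05, ∠ ≈ 84.29°
pole (1 + j10000·0.2) = 1 + j2000 → |·| ≈ 2000, ∠ ≈ 89.97°
pole (1 + j10000·0.02) = 1 + j200 → |·| ≈ 200, ∠ ≈ 89.71°
|G| = 80 · 10.05 / (2000 · 200) ≈ 0.00201
Gain = 20 log₁₀(0.00201) ≈ -53.94 dB
∠G = (84.29°) − (89.97° + 89.71°) = -95.39°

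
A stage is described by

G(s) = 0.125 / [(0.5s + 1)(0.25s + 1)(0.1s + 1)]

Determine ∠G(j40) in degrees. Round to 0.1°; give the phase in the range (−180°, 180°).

112.6°

At ω = 40 rad/s:
pole (1 + j40·0.5) = 1 + j20 → |·| ≈ 20.025, ∠ ≈ 87.14°
pole (1 + j40·0.25) = 1 + j10 → |·| ≈ 10.05, ∠ ≈ 84.29°
pole (1 + j40·0.1) = 1 + j4 → |·| ≈ 4.1231, ∠ ≈ 75.96°
∠G = (0°) − (87.14° + 84.29° + 75.96°) = -247.39° ≡ 112.61° (principal value)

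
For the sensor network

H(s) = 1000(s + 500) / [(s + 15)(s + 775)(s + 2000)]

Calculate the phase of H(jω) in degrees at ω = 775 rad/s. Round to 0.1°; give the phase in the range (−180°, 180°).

At s = jω = j775:
zero (s+500): 500 + j775 → |·| = √(500²+775²) = √850625 ≈ 922.29, ∠ = arctan(775/500) ≈ 57.17°
pole (s+15): 15 + j775 → |·| = √(15²+775²) = √600850 ≈ 775.15, ∠ = arctan(775/15) ≈ 88.89°
pole (s+775): 775 + j775 → |·| = √(775²+775²) = √1201250 ≈ 1096, ∠ = arctan(775/775) ≈ 45.00°
pole (s+2000): 2000 + j775 → |·| = √(2000²+775²) = √4600625 ≈ 2144.9, ∠ = arctan(775/2000) ≈ 21.18°
∠H = 57.17° − 155.07° = -97.90°

-97.9°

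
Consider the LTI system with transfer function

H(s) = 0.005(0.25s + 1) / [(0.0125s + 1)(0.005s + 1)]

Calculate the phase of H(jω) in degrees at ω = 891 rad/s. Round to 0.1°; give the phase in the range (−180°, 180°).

-72.5°

At ω = 891 rad/s:
zero (1 + j891·0.25) = 1 + j222.75 → |·| ≈ 222.75, ∠ ≈ 89.74°
pole (1 + j891·0.0125) = 1 + j11.1375 → |·| ≈ 11.182, ∠ ≈ 84.87°
pole (1 + j891·0.005) = 1 + j4.455 → |·| ≈ 4.5659, ∠ ≈ 77.35°
∠H = (89.74°) − (84.87° + 77.35°) = -72.48°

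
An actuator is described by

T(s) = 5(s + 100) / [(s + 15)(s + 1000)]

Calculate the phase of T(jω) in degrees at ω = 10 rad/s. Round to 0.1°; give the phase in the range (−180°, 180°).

At s = jω = j10:
zero (s+100): 100 + j10 → |·| = √(100²+10²) = √10100 ≈ 100.5, ∠ = arctan(10/100) ≈ 5.71°
pole (s+15): 15 + j10 → |·| = √(15²+10²) = √325 ≈ 18.028, ∠ = arctan(10/15) ≈ 33.69°
pole (s+1000): 1000 + j10 → |·| = √(1000²+10²) = √1000100 ≈ 1000, ∠ = arctan(10/1000) ≈ 0.57°
∠T = 5.71° − 34.26° = -28.55°

-28.6°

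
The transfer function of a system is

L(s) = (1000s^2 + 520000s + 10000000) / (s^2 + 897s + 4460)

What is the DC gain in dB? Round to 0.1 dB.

L(0) = 10000000 / 4460 ≈ 2242.2
20 log₁₀(2242.2) ≈ 67.01 dB

67.0 dB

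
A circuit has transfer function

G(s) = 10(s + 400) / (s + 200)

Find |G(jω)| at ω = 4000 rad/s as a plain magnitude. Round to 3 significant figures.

At s = jω = j4000:
zero (s+400): 400 + j4000 → |·| = √(400²+4000²) = √16160000 ≈ 4020, ∠ = arctan(4000/400) ≈ 84.29°
pole (s+200): 200 + j4000 → |·| = √(200²+4000²) = √16040000 ≈ 4005, ∠ = arctan(4000/200) ≈ 87.14°
|G| = 10 · 4020 / 4005 ≈ 10.037

10.0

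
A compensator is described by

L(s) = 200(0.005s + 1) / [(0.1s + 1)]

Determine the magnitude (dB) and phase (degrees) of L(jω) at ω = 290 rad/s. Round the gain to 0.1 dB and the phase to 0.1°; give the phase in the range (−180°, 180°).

21.7 dB, -32.6°

At ω = 290 rad/s:
zero (1 + j290·0.005) = 1 + j1.45 → |·| ≈ 1.7614, ∠ ≈ 55.41°
pole (1 + j290·0.1) = 1 + j29 → |·| ≈ 29.017, ∠ ≈ 88.03°
|L| = 200 · 1.7614 / (29.017) ≈ 12.14
Gain = 20 log₁₀(12.14) ≈ 21.68 dB
∠L = (55.41°) − (88.03°) = -32.62°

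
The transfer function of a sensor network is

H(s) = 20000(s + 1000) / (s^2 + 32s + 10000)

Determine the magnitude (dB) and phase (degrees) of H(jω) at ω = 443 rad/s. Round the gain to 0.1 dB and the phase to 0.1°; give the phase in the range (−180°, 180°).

At s = jω = j443:
zero (s+1000): 1000 + j443 → |·| = √(1000²+443²) = √1196249 ≈ 1093.7, ∠ = arctan(443/1000) ≈ 23.89°
quadratic: (j443)² + 32·j443 + 10000 = -186249 + j14176 → |·| ≈ 1.8679e+05, ∠ ≈ 175.65°
|H| = 20000 · 1093.7 / 1.8679e+05 ≈ 117.1
Gain = 20 log₁₀(117.1) ≈ 41.37 dB
∠H = 23.89° − 175.65° = -151.76°

41.4 dB, -151.8°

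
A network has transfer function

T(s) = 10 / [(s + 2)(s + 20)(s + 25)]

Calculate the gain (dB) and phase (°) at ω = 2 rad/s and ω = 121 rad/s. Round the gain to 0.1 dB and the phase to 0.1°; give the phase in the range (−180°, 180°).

At s = jω = j2:
pole (s+2): 2 + j2 → |·| = √(2²+2²) = √8 ≈ 2.8284, ∠ = arctan(2/2) ≈ 45.00°
pole (s+20): 20 + j2 → |·| = √(20²+2²) = √404 ≈ 20.1, ∠ = arctan(2/20) ≈ 5.71°
pole (s+25): 25 + j2 → |·| = √(25²+2²) = √629 ≈ 25.08, ∠ = arctan(2/25) ≈ 4.57°
|T| = 10 / 1425.8 ≈ 0.0070136
Gain = 20 log₁₀(0.0070136) ≈ -43.08 dB
∠T = 0.00° − 55.28° = -55.28°

At s = jω = j121:
pole (s+2): 2 + j121 → |·| = √(2²+121²) = √14645 ≈ 121.02, ∠ = arctan(121/2) ≈ 89.05°
pole (s+20): 20 + j121 → |·| = √(20²+121²) = √15041 ≈ 122.64, ∠ = arctan(121/20) ≈ 80.61°
pole (s+25): 25 + j121 → |·| = √(25²+121²) = √15266 ≈ 123.56, ∠ = arctan(121/25) ≈ 78.33°
|T| = 10 / 1.8339e+06 ≈ 5.4529e-06
Gain = 20 log₁₀(5.4529e-06) ≈ -105.27 dB
∠T = 0.00° − 247.99° = -247.99° ≡ 112.01° (principal value)

ω = 2: -43.1 dB, -55.3°; ω = 121: -105.3 dB, 112.0°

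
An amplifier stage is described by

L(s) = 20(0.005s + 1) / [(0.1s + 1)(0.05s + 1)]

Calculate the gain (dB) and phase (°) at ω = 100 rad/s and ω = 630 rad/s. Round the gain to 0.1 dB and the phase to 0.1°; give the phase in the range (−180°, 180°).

ω = 100: -7.2 dB, -136.4°; ω = 630: -29.6 dB, -104.9°

At ω = 100 rad/s:
zero (1 + j100·0.005) = 1 + j0.5 → |·| ≈ 1.118, ∠ ≈ 26.57°
pole (1 + j100·0.1) = 1 + j10 → |·| ≈ 10.05, ∠ ≈ 84.29°
pole (1 + j100·0.05) = 1 + j5 → |·| ≈ 5.099, ∠ ≈ 78.69°
|L| = 20 · 1.118 / (10.05 · 5.099) ≈ 0.43634
Gain = 20 log₁₀(0.43634) ≈ -7.20 dB
∠L = (26.57°) − (84.29° + 78.69°) = -136.41°

At ω = 630 rad/s:
zero (1 + j630·0.005) = 1 + j3.15 → |·| ≈ 3.3049, ∠ ≈ 72.39°
pole (1 + j630·0.1) = 1 + j63 → |·| ≈ 63.008, ∠ ≈ 89.09°
pole (1 + j630·0.05) = 1 + j31.5 → |·| ≈ 31.516, ∠ ≈ 88.18°
|L| = 20 · 3.3049 / (63.008 · 31.516) ≈ 0.033286
Gain = 20 log₁₀(0.033286) ≈ -29.55 dB
∠L = (72.39°) − (89.09° + 88.18°) = -104.88°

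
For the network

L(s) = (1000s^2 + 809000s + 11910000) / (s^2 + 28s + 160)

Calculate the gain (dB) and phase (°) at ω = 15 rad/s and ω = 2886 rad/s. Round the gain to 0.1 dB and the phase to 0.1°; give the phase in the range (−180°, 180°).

Substitute s = j15:
Numerator: 1000(j15)^2 + 809000(j15) + 11910000 = 11685000 + j12135000
Denominator: (j15)^2 + 28(j15) + 160 = -65 + j420
|N| = √(11685000² + 12135000²) ≈ 1.6846e+07, ∠N ≈ 46.08°
|D| = √(65² + 420²) ≈ 425, ∠D ≈ 98.80°
|L| = 1.6846e+07 / 425 ≈ 39638
Gain = 20 log₁₀(39638) ≈ 91.96 dB
∠L = 46.08° − 98.80° = -52.72°

Substitute s = j2886:
Numerator: 1000(j2886)^2 + 809000(j2886) + 11910000 = -8317086000 + j2334774000
Denominator: (j2886)^2 + 28(j2886) + 160 = -8328836 + j80808
|N| = √(8317086000² + 2334774000²) ≈ 8.6386e+09, ∠N ≈ 164.32°
|D| = √(8328836² + 80808²) ≈ 8.3292e+06, ∠D ≈ 179.44°
|L| = 8.6386e+09 / 8.3292e+06 ≈ 1037.1
Gain = 20 log₁₀(1037.1) ≈ 60.32 dB
∠L = 164.32° − 179.44° = -15.12°

ω = 15: 92.0 dB, -52.7°; ω = 2886: 60.3 dB, -15.1°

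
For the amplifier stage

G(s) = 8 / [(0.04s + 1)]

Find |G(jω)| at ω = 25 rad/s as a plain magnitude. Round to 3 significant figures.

5.66

At ω = 25 rad/s:
pole (1 + j25·0.04) = 1 + j1 → |·| ≈ 1.4142, ∠ ≈ 45.00°
|G| = 8 · 1 / (1.4142) ≈ 5.6569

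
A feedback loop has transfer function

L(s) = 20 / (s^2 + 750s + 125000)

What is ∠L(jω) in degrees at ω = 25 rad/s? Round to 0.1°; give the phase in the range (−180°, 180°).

Substitute s = j25:
Numerator: 20 = 20 + j0
Denominator: (j25)^2 + 750(j25) + 125000 = 124375 + j18750
|N| = √(20² + 0²) ≈ 20, ∠N ≈ 0.00°
|D| = √(124375² + 18750²) ≈ 1.2578e+05, ∠D ≈ 8.57°
∠L = 0.00° − 8.57° = -8.57°

-8.6°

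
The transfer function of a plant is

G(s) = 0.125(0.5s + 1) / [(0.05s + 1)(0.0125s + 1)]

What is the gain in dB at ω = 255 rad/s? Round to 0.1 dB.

-8.6 dB

At ω = 255 rad/s:
zero (1 + j255·0.5) = 1 + j127.5 → |·| ≈ 127.5, ∠ ≈ 89.55°
pole (1 + j255·0.05) = 1 + j12.75 → |·| ≈ 12.789, ∠ ≈ 85.52°
pole (1 + j255·0.0125) = 1 + j3.1875 → |·| ≈ 3.3407, ∠ ≈ 72.58°
|G| = 0.125 · 127.5 / (12.789 · 3.3407) ≈ 0.37303
Gain = 20 log₁₀(0.37303) ≈ -8.57 dB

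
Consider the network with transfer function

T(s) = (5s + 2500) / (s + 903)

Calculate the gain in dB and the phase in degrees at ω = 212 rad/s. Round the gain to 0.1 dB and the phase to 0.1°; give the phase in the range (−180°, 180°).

Substitute s = j212:
Numerator: 5(j212) + 2500 = 2500 + j1060
Denominator: (j212) + 903 = 903 + j212
|N| = √(2500² + 1060²) ≈ 2715.4, ∠N ≈ 22.98°
|D| = √(903² + 212²) ≈ 927.55, ∠D ≈ 13.21°
|T| = 2715.4 / 927.55 ≈ 2.9275
Gain = 20 log₁₀(2.9275) ≈ 9.33 dB
∠T = 22.98° − 13.21° = 9.77°

9.3 dB, 9.8°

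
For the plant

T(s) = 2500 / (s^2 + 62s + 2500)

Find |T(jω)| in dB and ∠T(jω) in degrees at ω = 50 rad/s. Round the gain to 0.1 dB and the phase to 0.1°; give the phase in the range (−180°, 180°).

At s = jω = j50:
quadratic: (j50)² + 62·j50 + 2500 = 0 + j3100 → |·| ≈ 3100, ∠ ≈ 90.00°
|T| = 2500 / 3100 ≈ 0.80645
Gain = 20 log₁₀(0.80645) ≈ -1.87 dB
∠T = 0.00° − 90.00° = -90.00°

-1.9 dB, -90.0°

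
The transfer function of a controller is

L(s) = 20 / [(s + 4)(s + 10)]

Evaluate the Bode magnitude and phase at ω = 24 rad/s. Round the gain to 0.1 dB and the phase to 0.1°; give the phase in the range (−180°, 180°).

At s = jω = j24:
pole (s+4): 4 + j24 → |·| = √(4²+24²) = √592 ≈ 24.331, ∠ = arctan(24/4) ≈ 80.54°
pole (s+10): 10 + j24 → |·| = √(10²+24²) = √676 ≈ 26, ∠ = arctan(24/10) ≈ 67.38°
|L| = 20 / 632.61 ≈ 0.031615
Gain = 20 log₁₀(0.031615) ≈ -30.00 dB
∠L = 0.00° − 147.92° = -147.92°

-30.0 dB, -147.9°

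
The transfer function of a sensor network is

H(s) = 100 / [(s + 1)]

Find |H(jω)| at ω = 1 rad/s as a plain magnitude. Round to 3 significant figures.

At ω = 1 rad/s:
pole (1 + j1·1) = 1 + j1 → |·| ≈ 1.4142, ∠ ≈ 45.00°
|H| = 100 · 1 / (1.4142) ≈ 70.711

70.7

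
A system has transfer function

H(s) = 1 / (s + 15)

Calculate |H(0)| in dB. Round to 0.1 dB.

-23.5 dB

H(0) = 1 / (15) ≈ 0.066667
20 log₁₀(0.066667) ≈ -23.52 dB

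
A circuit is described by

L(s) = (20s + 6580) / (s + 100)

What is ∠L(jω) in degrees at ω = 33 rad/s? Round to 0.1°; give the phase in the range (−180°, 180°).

-12.5°

Substitute s = j33:
Numerator: 20(j33) + 6580 = 6580 + j660
Denominator: (j33) + 100 = 100 + j33
|N| = √(6580² + 660²) ≈ 6613, ∠N ≈ 5.73°
|D| = √(100² + 33²) ≈ 105.3, ∠D ≈ 18.26°
∠L = 5.73° − 18.26° = -12.53°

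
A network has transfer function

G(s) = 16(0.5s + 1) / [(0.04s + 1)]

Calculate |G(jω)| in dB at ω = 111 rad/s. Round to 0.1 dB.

At ω = 111 rad/s:
zero (1 + j111·0.5) = 1 + j55.5 → |·| ≈ 55.509, ∠ ≈ 88.97°
pole (1 + j111·0.04) = 1 + j4.44 → |·| ≈ 4.5512, ∠ ≈ 77.31°
|G| = 16 · 55.509 / (4.5512) ≈ 195.15
Gain = 20 log₁₀(195.15) ≈ 45.81 dB

45.8 dB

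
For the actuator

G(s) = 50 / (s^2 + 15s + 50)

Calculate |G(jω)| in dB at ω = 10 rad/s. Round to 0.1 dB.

Substitute s = j10:
Numerator: 50 = 50 + j0
Denominator: (j10)^2 + 15(j10) + 50 = -50 + j150
|N| = √(50² + 0²) ≈ 50, ∠N ≈ 0.00°
|D| = √(50² + 150²) ≈ 158.11, ∠D ≈ 108.43°
|G| = 50 / 158.11 ≈ 0.31624
Gain = 20 log₁₀(0.31624) ≈ -10.00 dB

-10.0 dB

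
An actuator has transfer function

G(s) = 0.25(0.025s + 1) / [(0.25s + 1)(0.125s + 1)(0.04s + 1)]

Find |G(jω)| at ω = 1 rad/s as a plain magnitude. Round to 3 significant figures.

0.241

At ω = 1 rad/s:
zero (1 + j1·0.025) = 1 + j0.025 → |·| ≈ 1.0003, ∠ ≈ 1.43°
pole (1 + j1·0.25) = 1 + j0.25 → |·| ≈ 1.0308, ∠ ≈ 14.04°
pole (1 + j1·0.125) = 1 + j0.125 → |·| ≈ 1.0078, ∠ ≈ 7.13°
pole (1 + j1·0.04) = 1 + j0.04 → |·| ≈ 1.0008, ∠ ≈ 2.29°
|G| = 0.25 · 1.0003 / (1.0308 · 1.0078 · 1.0008) ≈ 0.24053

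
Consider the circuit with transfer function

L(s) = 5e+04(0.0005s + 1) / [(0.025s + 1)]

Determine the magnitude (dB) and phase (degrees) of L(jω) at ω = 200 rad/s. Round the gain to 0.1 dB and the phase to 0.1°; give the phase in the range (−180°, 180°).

At ω = 200 rad/s:
zero (1 + j200·0.0005) = 1 + j0.1 → |·| ≈ 1.005, ∠ ≈ 5.71°
pole (1 + j200·0.025) = 1 + j5 → |·| ≈ 5.099, ∠ ≈ 78.69°
|L| = 5e+04 · 1.005 / (5.099) ≈ 9854.9
Gain = 20 log₁₀(9854.9) ≈ 79.87 dB
∠L = (5.71°) − (78.69°) = -72.98°

79.9 dB, -73.0°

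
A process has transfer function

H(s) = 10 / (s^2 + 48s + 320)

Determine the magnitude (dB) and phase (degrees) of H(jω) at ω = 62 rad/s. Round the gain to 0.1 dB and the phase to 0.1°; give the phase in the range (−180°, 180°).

-53.3 dB, -139.8°

Substitute s = j62:
Numerator: 10 = 10 + j0
Denominator: (j62)^2 + 48(j62) + 320 = -3524 + j2976
|N| = √(10² + 0²) ≈ 10, ∠N ≈ 0.00°
|D| = √(3524² + 2976²) ≈ 4612.5, ∠D ≈ 139.82°
|H| = 10 / 4612.5 ≈ 0.002168
Gain = 20 log₁₀(0.002168) ≈ -53.28 dB
∠H = 0.00° − 139.82° = -139.82°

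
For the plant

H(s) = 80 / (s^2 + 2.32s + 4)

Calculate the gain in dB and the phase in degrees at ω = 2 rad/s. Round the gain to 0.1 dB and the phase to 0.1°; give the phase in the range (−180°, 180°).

At s = jω = j2:
quadratic: (j2)² + 2.32·j2 + 4 = 0 + j4.64 → |·| ≈ 4.64, ∠ ≈ 90.00°
|H| = 80 / 4.64 ≈ 17.241
Gain = 20 log₁₀(17.241) ≈ 24.73 dB
∠H = 0.00° − 90.00° = -90.00°

24.7 dB, -90.0°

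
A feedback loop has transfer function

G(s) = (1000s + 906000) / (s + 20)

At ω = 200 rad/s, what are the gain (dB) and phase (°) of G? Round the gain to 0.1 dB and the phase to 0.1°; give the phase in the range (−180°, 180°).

Substitute s = j200:
Numerator: 1000(j200) + 906000 = 906000 + j200000
Denominator: (j200) + 20 = 20 + j200
|N| = √(906000² + 200000²) ≈ 9.2781e+05, ∠N ≈ 12.45°
|D| = √(20² + 200²) ≈ 201, ∠D ≈ 84.29°
|G| = 9.2781e+05 / 201 ≈ 4616
Gain = 20 log₁₀(4616) ≈ 73.29 dB
∠G = 12.45° − 84.29° = -71.84°

73.3 dB, -71.8°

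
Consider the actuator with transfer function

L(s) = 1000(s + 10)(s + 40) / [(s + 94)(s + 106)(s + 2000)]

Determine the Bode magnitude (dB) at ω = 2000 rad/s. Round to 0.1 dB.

-9.1 dB

At s = jω = j2000:
zero (s+10): 10 + j2000 → |·| = √(10²+2000²) = √4000100 ≈ 2000, ∠ = arctan(2000/10) ≈ 89.71°
zero (s+40): 40 + j2000 → |·| = √(40²+2000²) = √4001600 ≈ 2000.4, ∠ = arctan(2000/40) ≈ 88.85°
pole (s+94): 94 + j2000 → |·| = √(94²+2000²) = √4008836 ≈ 2002.2, ∠ = arctan(2000/94) ≈ 87.31°
pole (s+106): 106 + j2000 → |·| = √(106²+2000²) = √4011236 ≈ 2002.8, ∠ = arctan(2000/106) ≈ 86.97°
pole (s+2000): 2000 + j2000 → |·| = √(2000²+2000²) = √8000000 ≈ 2828.4, ∠ = arctan(2000/2000) ≈ 45.00°
|L| = 1000 · 4.0008e+06 / 1.1342e+10 ≈ 0.35274
Gain = 20 log₁₀(0.35274) ≈ -9.05 dB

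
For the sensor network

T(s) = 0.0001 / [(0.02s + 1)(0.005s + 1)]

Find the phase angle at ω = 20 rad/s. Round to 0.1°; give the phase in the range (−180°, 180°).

-27.5°

At ω = 20 rad/s:
pole (1 + j20·0.02) = 1 + j0.4 → |·| ≈ 1.077, ∠ ≈ 21.80°
pole (1 + j20·0.005) = 1 + j0.1 → |·| ≈ 1.005, ∠ ≈ 5.71°
∠T = (0°) − (21.80° + 5.71°) = -27.51°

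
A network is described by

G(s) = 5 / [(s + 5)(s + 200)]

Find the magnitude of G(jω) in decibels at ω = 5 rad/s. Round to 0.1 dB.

-49.0 dB

At s = jω = j5:
pole (s+5): 5 + j5 → |·| = √(5²+5²) = √50 ≈ 7.0711, ∠ = arctan(5/5) ≈ 45.00°
pole (s+200): 200 + j5 → |·| = √(200²+5²) = √40025 ≈ 200.06, ∠ = arctan(5/200) ≈ 1.43°
|G| = 5 / 1414.6 ≈ 0.0035346
Gain = 20 log₁₀(0.0035346) ≈ -49.03 dB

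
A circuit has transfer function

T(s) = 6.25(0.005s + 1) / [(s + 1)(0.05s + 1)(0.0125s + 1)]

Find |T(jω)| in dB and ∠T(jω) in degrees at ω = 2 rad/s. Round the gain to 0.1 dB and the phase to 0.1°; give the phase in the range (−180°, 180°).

At ω = 2 rad/s:
zero (1 + j2·0.005) = 1 + j0.01 → |·| ≈ 1, ∠ ≈ 0.57°
pole (1 + j2·1) = 1 + j2 → |·| ≈ 2.2361, ∠ ≈ 63.43°
pole (1 + j2·0.05) = 1 + j0.1 → |·| ≈ 1.005, ∠ ≈ 5.71°
pole (1 + j2·0.0125) = 1 + j0.025 → |·| ≈ 1.0003, ∠ ≈ 1.43°
|T| = 6.25 · 1 / (2.2361 · 1.005 · 1.0003) ≈ 2.7803
Gain = 20 log₁₀(2.7803) ≈ 8.88 dB
∠T = (0.57°) − (63.43° + 5.71° + 1.43°) = -70.00°

8.9 dB, -70.0°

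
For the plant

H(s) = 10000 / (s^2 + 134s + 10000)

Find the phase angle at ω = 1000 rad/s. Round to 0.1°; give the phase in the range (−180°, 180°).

At s = jω = j1000:
quadratic: (j1000)² + 134·j1000 + 10000 = -990000 + j134000 → |·| ≈ 9.9903e+05, ∠ ≈ 172.29°
∠H = 0.00° − 172.29° = -172.29°

-172.3°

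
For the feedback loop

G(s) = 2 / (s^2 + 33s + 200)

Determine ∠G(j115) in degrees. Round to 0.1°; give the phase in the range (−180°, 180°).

-163.8°

Substitute s = j115:
Numerator: 2 = 2 + j0
Denominator: (j115)^2 + 33(j115) + 200 = -13025 + j3795
|N| = √(2² + 0²) ≈ 2, ∠N ≈ 0.00°
|D| = √(13025² + 3795²) ≈ 13567, ∠D ≈ 163.76°
∠G = 0.00° − 163.76° = -163.76°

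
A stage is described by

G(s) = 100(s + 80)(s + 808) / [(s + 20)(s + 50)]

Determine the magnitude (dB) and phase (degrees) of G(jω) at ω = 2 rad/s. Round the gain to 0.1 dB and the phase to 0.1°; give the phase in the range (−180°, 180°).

76.2 dB, -6.4°

At s = jω = j2:
zero (s+80): 80 + j2 → |·| = √(80²+2²) = √6404 ≈ 80.025, ∠ = arctan(2/80) ≈ 1.43°
zero (s+808): 808 + j2 → |·| = √(808²+2²) = √652868 ≈ 808, ∠ = arctan(2/808) ≈ 0.14°
pole (s+20): 20 + j2 → |·| = √(20²+2²) = √404 ≈ 20.1, ∠ = arctan(2/20) ≈ 5.71°
pole (s+50): 50 + j2 → |·| = √(50²+2²) = √2504 ≈ 50.04, ∠ = arctan(2/50) ≈ 2.29°
|G| = 100 · 64660 / 1005.8 ≈ 6428.7
Gain = 20 log₁₀(6428.7) ≈ 76.16 dB
∠G = 1.57° − 8.00° = -6.43°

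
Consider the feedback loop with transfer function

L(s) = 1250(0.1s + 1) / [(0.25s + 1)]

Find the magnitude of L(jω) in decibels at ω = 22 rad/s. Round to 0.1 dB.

At ω = 22 rad/s:
zero (1 + j22·0.1) = 1 + j2.2 → |·| ≈ 2.4166, ∠ ≈ 65.56°
pole (1 + j22·0.25) = 1 + j5.5 → |·| ≈ 5.5902, ∠ ≈ 79.70°
|L| = 1250 · 2.4166 / (5.5902) ≈ 540.37
Gain = 20 log₁₀(540.37) ≈ 54.65 dB

54.7 dB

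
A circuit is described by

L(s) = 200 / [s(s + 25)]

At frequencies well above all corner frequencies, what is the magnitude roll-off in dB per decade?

Each pole contributes −20 dB/decade at high frequency; each zero contributes +20 dB/decade.
Net: 0 zero(s) − 2 pole(s) → -40 dB/decade.

-40 dB/decade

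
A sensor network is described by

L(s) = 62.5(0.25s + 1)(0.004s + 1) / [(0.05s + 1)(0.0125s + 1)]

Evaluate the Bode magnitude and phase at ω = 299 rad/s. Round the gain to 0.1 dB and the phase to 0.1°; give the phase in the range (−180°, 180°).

42.0 dB, -21.9°

At ω = 299 rad/s:
zero (1 + j299·0.25) = 1 + j74.75 → |·| ≈ 74.757, ∠ ≈ 89.23°
zero (1 + j299·0.004) = 1 + j1.196 → |·| ≈ 1.559, ∠ ≈ 50.10°
pole (1 + j299·0.05) = 1 + j14.95 → |·| ≈ 14.983, ∠ ≈ 86.17°
pole (1 + j299·0.0125) = 1 + j3.7375 → |·| ≈ 3.869, ∠ ≈ 75.02°
|L| = 62.5 · 74.757 · 1.559 / (14.983 · 3.869) ≈ 125.66
Gain = 20 log₁₀(125.66) ≈ 41.98 dB
∠L = (89.23° + 50.10°) − (86.17° + 75.02°) = -21.86°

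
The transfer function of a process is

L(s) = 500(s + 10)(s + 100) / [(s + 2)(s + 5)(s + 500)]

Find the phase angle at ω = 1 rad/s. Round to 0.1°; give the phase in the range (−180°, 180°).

At s = jω = j1:
zero (s+10): 10 + j1 → |·| = √(10²+1²) = √101 ≈ 10.05, ∠ = arctan(1/10) ≈ 5.71°
zero (s+100): 100 + j1 → |·| = √(100²+1²) = √10001 ≈ 100, ∠ = arctan(1/100) ≈ 0.57°
pole (s+2): 2 + j1 → |·| = √(2²+1²) = √5 ≈ 2.2361, ∠ = arctan(1/2) ≈ 26.57°
pole (s+5): 5 + j1 → |·| = √(5²+1²) = √26 ≈ 5.099, ∠ = arctan(1/5) ≈ 11.31°
pole (s+500): 500 + j1 → |·| = √(500²+1²) = √250001 ≈ 500, ∠ = arctan(1/500) ≈ 0.11°
∠L = 6.28° − 37.99° = -31.71°

-31.7°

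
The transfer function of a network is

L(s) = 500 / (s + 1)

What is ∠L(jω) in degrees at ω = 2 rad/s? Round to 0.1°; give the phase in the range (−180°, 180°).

-63.4°

Substitute s = j2:
Numerator: 500 = 500 + j0
Denominator: (j2) + 1 = 1 + j2
|N| = √(500² + 0²) ≈ 500, ∠N ≈ 0.00°
|D| = √(1² + 2²) ≈ 2.2361, ∠D ≈ 63.43°
∠L = 0.00° − 63.43° = -63.43°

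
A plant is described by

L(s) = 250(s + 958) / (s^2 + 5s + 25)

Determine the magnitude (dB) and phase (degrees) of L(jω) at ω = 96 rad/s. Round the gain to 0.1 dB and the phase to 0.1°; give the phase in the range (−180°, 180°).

At s = jω = j96:
zero (s+958): 958 + j96 → |·| = √(958²+96²) = √926980 ≈ 962.8, ∠ = arctan(96/958) ≈ 5.72°
quadratic: (j96)² + 5·j96 + 25 = -9191 + j480 → |·| ≈ 9203.5, ∠ ≈ 177.01°
|L| = 250 · 962.8 / 9203.5 ≈ 26.153
Gain = 20 log₁₀(26.153) ≈ 28.35 dB
∠L = 5.72° − 177.01° = -171.29°

28.4 dB, -171.3°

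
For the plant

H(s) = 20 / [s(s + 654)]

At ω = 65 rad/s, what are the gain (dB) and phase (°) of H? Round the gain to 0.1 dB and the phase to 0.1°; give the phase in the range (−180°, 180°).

At s = jω = j65:
pole (s+654): 654 + j65 → |·| = √(654²+65²) = √431941 ≈ 657.22, ∠ = arctan(65/654) ≈ 5.68°
pole at origin: |s| = 65, ∠ = 90.00° (in denominator)
|H| = 20 / 42719 ≈ 0.00046818
Gain = 20 log₁₀(0.00046818) ≈ -66.59 dB
∠H = 0.00° − 95.68° = -95.68°

-66.6 dB, -95.7°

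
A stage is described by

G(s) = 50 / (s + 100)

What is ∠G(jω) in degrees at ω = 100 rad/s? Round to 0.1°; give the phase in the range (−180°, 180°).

-45.0°

Substitute s = j100:
Numerator: 50 = 50 + j0
Denominator: (j100) + 100 = 100 + j100
|N| = √(50² + 0²) ≈ 50, ∠N ≈ 0.00°
|D| = √(100² + 100²) ≈ 141.42, ∠D ≈ 45.00°
∠G = 0.00° − 45.00° = -45.00°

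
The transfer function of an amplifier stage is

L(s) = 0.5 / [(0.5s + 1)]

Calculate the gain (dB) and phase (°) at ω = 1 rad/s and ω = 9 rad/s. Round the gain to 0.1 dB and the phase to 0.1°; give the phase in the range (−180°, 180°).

ω = 1: -7.0 dB, -26.6°; ω = 9: -19.3 dB, -77.5°

At ω = 1 rad/s:
pole (1 + j1·0.5) = 1 + j0.5 → |·| ≈ 1.118, ∠ ≈ 26.57°
|L| = 0.5 · 1 / (1.118) ≈ 0.44723
Gain = 20 log₁₀(0.44723) ≈ -6.99 dB
∠L = (0°) − (26.57°) = -26.57°

At ω = 9 rad/s:
pole (1 + j9·0.5) = 1 + j4.5 → |·| ≈ 4.6098, ∠ ≈ 77.47°
|L| = 0.5 · 1 / (4.6098) ≈ 0.10846
Gain = 20 log₁₀(0.10846) ≈ -19.29 dB
∠L = (0°) − (77.47°) = -77.47°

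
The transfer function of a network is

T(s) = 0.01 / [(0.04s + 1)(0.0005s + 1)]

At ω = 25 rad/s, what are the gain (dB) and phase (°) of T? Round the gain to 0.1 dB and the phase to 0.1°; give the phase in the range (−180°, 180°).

-43.0 dB, -45.7°

At ω = 25 rad/s:
pole (1 + j25·0.04) = 1 + j1 → |·| ≈ 1.4142, ∠ ≈ 45.00°
pole (1 + j25·0.0005) = 1 + j0.0125 → |·| ≈ 1.0001, ∠ ≈ 0.72°
|T| = 0.01 · 1 / (1.4142 · 1.0001) ≈ 0.0070704
Gain = 20 log₁₀(0.0070704) ≈ -43.01 dB
∠T = (0°) − (45.00° + 0.72°) = -45.72°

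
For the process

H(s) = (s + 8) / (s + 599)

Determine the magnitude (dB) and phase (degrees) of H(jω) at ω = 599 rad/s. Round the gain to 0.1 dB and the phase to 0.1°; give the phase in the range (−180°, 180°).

-3.0 dB, 44.2°

Substitute s = j599:
Numerator: (j599) + 8 = 8 + j599
Denominator: (j599) + 599 = 599 + j599
|N| = √(8² + 599²) ≈ 599.05, ∠N ≈ 89.23°
|D| = √(599² + 599²) ≈ 847.11, ∠D ≈ 45.00°
|H| = 599.05 / 847.11 ≈ 0.70717
Gain = 20 log₁₀(0.70717) ≈ -3.01 dB
∠H = 89.23° − 45.00° = 44.23°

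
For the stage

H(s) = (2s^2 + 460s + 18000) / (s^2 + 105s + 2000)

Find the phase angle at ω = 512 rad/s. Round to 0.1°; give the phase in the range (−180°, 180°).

-13.3°

Substitute s = j512:
Numerator: 2(j512)^2 + 460(j512) + 18000 = -506288 + j235520
Denominator: (j512)^2 + 105(j512) + 2000 = -260144 + j53760
|N| = √(506288² + 235520²) ≈ 5.5839e+05, ∠N ≈ 155.05°
|D| = √(260144² + 53760²) ≈ 2.6564e+05, ∠D ≈ 168.32°
∠H = 155.05° − 168.32° = -13.27°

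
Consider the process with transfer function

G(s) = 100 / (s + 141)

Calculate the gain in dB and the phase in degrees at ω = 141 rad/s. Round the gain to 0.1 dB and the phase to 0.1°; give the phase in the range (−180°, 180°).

Substitute s = j141:
Numerator: 100 = 100 + j0
Denominator: (j141) + 141 = 141 + j141
|N| = √(100² + 0²) ≈ 100, ∠N ≈ 0.00°
|D| = √(141² + 141²) ≈ 199.4, ∠D ≈ 45.00°
|G| = 100 / 199.4 ≈ 0.5015
Gain = 20 log₁₀(0.5015) ≈ -5.99 dB
∠G = 0.00° − 45.00° = -45.00°

-6.0 dB, -45.0°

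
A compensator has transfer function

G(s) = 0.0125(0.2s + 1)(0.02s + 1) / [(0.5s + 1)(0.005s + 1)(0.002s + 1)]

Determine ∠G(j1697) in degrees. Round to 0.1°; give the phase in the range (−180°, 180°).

-68.7°

At ω = 1697 rad/s:
zero (1 + j1697·0.2) = 1 + j339.4 → |·| ≈ 339.4, ∠ ≈ 89.83°
zero (1 + j1697·0.02) = 1 + j33.94 → |·| ≈ 33.955, ∠ ≈ 88.31°
pole (1 + j1697·0.5) = 1 + j848.5 → |·| ≈ 848.5, ∠ ≈ 89.93°
pole (1 + j1697·0.005) = 1 + j8.485 → |·| ≈ 8.5437, ∠ ≈ 83.28°
pole (1 + j1697·0.002) = 1 + j3.394 → |·| ≈ 3.5383, ∠ ≈ 73.58°
∠G = (89.83° + 88.31°) − (89.93° + 83.28° + 73.58°) = -68.65°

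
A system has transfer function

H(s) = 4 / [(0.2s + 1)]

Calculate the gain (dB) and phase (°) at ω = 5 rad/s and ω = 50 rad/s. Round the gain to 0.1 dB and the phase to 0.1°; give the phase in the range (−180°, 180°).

ω = 5: 9.0 dB, -45.0°; ω = 50: -8.0 dB, -84.3°

At ω = 5 rad/s:
pole (1 + j5·0.2) = 1 + j1 → |·| ≈ 1.4142, ∠ ≈ 45.00°
|H| = 4 · 1 / (1.4142) ≈ 2.8285
Gain = 20 log₁₀(2.8285) ≈ 9.03 dB
∠H = (0°) − (45.00°) = -45.00°

At ω = 50 rad/s:
pole (1 + j50·0.2) = 1 + j10 → |·| ≈ 10.05, ∠ ≈ 84.29°
|H| = 4 · 1 / (10.05) ≈ 0.39801
Gain = 20 log₁₀(0.39801) ≈ -8.00 dB
∠H = (0°) − (84.29°) = -84.29°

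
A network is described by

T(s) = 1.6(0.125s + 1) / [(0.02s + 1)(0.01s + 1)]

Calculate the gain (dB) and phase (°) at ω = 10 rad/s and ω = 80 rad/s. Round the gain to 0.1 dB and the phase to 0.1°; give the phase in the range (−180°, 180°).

ω = 10: 8.0 dB, 34.3°; ω = 80: 16.5 dB, -12.4°

At ω = 10 rad/s:
zero (1 + j10·0.125) = 1 + j1.25 → |·| ≈ 1.6008, ∠ ≈ 51.34°
pole (1 + j10·0.02) = 1 + j0.2 → |·| ≈ 1.0198, ∠ ≈ 11.31°
pole (1 + j10·0.01) = 1 + j0.1 → |·| ≈ 1.005, ∠ ≈ 5.71°
|T| = 1.6 · 1.6008 / (1.0198 · 1.005) ≈ 2.4991
Gain = 20 log₁₀(2.4991) ≈ 7.96 dB
∠T = (51.34°) − (11.31° + 5.71°) = 34.32°

At ω = 80 rad/s:
zero (1 + j80·0.125) = 1 + j10 → |·| ≈ 10.05, ∠ ≈ 84.29°
pole (1 + j80·0.02) = 1 + j1.6 → |·| ≈ 1.8868, ∠ ≈ 57.99°
pole (1 + j80·0.01) = 1 + j0.8 → |·| ≈ 1.2806, ∠ ≈ 38.66°
|T| = 1.6 · 10.05 / (1.8868 · 1.2806) ≈ 6.655
Gain = 20 log₁₀(6.655) ≈ 16.46 dB
∠T = (84.29°) − (57.99° + 38.66°) = -12.36°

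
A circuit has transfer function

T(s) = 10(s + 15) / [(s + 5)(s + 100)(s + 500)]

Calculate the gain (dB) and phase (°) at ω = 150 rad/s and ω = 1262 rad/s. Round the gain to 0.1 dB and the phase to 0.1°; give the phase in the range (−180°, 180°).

At s = jω = j150:
zero (s+15): 15 + j150 → |·| = √(15²+150²) = √22725 ≈ 150.75, ∠ = arctan(150/15) ≈ 84.29°
pole (s+5): 5 + j150 → |·| = √(5²+150²) = √22525 ≈ 150.08, ∠ = arctan(150/5) ≈ 88.09°
pole (s+100): 100 + j150 → |·| = √(100²+150²) = √32500 ≈ 180.28, ∠ = arctan(150/100) ≈ 56.31°
pole (s+500): 500 + j150 → |·| = √(500²+150²) = √272500 ≈ 522.02, ∠ = arctan(150/500) ≈ 16.70°
|T| = 10 · 150.75 / 1.4124e+07 ≈ 0.00010673
Gain = 20 log₁₀(0.00010673) ≈ -79.43 dB
∠T = 84.29° − 161.10° = -76.81°

At s = jω = j1262:
zero (s+15): 15 + j1262 → |·| = √(15²+1262²) = √1592869 ≈ 1262.1, ∠ = arctan(1262/15) ≈ 89.32°
pole (s+5): 5 + j1262 → |·| = √(5²+1262²) = √1592669 ≈ 1262, ∠ = arctan(1262/5) ≈ 89.77°
pole (s+100): 100 + j1262 → |·| = √(100²+1262²) = √1602644 ≈ 1266, ∠ = arctan(1262/100) ≈ 85.47°
pole (s+500): 500 + j1262 → |·| = √(500²+1262²) = √1842644 ≈ 1357.4, ∠ = arctan(1262/500) ≈ 68.39°
|T| = 10 · 1262.1 / 2.1687e+09 ≈ 5.8196e-06
Gain = 20 log₁₀(5.8196e-06) ≈ -104.70 dB
∠T = 89.32° − 243.63° = -154.31°

ω = 150: -79.4 dB, -76.8°; ω = 1262: -104.7 dB, -154.3°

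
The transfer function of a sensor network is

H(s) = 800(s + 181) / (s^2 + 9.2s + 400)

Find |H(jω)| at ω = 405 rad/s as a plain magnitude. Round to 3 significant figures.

2.17

At s = jω = j405:
zero (s+181): 181 + j405 → |·| = √(181²+405²) = √196786 ≈ 443.61, ∠ = arctan(405/181) ≈ 65.92°
quadratic: (j405)² + 9.2·j405 + 400 = -163625 + j3726 → |·| ≈ 1.6367e+05, ∠ ≈ 178.70°
|H| = 800 · 443.61 / 1.6367e+05 ≈ 2.1683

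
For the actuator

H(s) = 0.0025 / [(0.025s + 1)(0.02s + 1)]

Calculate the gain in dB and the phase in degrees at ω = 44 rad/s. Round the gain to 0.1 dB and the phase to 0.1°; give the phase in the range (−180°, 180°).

At ω = 44 rad/s:
pole (1 + j44·0.025) = 1 + j1.1 → |·| ≈ 1.4866, ∠ ≈ 47.73°
pole (1 + j44·0.02) = 1 + j0.88 → |·| ≈ 1.3321, ∠ ≈ 41.35°
|H| = 0.0025 · 1 / (1.4866 · 1.3321) ≈ 0.0012624
Gain = 20 log₁₀(0.0012624) ≈ -57.98 dB
∠H = (0°) − (47.73° + 41.35°) = -89.08°

-58.0 dB, -89.1°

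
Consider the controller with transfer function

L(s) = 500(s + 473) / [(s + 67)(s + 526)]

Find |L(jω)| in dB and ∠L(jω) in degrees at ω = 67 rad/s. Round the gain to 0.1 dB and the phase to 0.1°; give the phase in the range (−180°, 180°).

At s = jω = j67:
zero (s+473): 473 + j67 → |·| = √(473²+67²) = √228218 ≈ 477.72, ∠ = arctan(67/473) ≈ 8.06°
pole (s+67): 67 + j67 → |·| = √(67²+67²) = √8978 ≈ 94.752, ∠ = arctan(67/67) ≈ 45.00°
pole (s+526): 526 + j67 → |·| = √(526²+67²) = √281165 ≈ 530.25, ∠ = arctan(67/526) ≈ 7.26°
|L| = 500 · 477.72 / 50242 ≈ 4.7542
Gain = 20 log₁₀(4.7542) ≈ 13.54 dB
∠L = 8.06° − 52.26° = -44.20°

13.5 dB, -44.2°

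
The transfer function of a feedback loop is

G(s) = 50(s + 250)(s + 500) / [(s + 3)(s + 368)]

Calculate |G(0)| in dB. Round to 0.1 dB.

G(0) = 50·250·500 / (3·368) ≈ 5661.2
20 log₁₀(5661.2) ≈ 75.06 dB

75.1 dB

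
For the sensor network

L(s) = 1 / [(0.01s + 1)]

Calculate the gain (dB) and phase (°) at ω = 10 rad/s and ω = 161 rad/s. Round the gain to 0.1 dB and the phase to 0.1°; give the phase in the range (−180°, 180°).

ω = 10: -0.0 dB, -5.7°; ω = 161: -5.6 dB, -58.2°

At ω = 10 rad/s:
pole (1 + j10·0.01) = 1 + j0.1 → |·| ≈ 1.005, ∠ ≈ 5.71°
|L| = 1 · 1 / (1.005) ≈ 0.99502
Gain = 20 log₁₀(0.99502) ≈ -0.04 dB
∠L = (0°) − (5.71°) = -5.71°

At ω = 161 rad/s:
pole (1 + j161·0.01) = 1 + j1.61 → |·| ≈ 1.8953, ∠ ≈ 58.15°
|L| = 1 · 1 / (1.8953) ≈ 0.52762
Gain = 20 log₁₀(0.52762) ≈ -5.55 dB
∠L = (0°) − (58.15°) = -58.15°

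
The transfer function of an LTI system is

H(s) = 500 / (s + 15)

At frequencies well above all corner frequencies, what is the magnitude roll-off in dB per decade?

-20 dB/decade

Each pole contributes −20 dB/decade at high frequency; each zero contributes +20 dB/decade.
Net: 0 zero(s) − 1 pole(s) → -20 dB/decade.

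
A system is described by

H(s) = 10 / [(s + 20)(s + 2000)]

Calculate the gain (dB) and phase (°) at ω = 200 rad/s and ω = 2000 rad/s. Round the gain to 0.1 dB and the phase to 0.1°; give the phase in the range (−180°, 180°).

ω = 200: -92.1 dB, -90.0°; ω = 2000: -115.1 dB, -134.4°

At s = jω = j200:
pole (s+20): 20 + j200 → |·| = √(20²+200²) = √40400 ≈ 201, ∠ = arctan(200/20) ≈ 84.29°
pole (s+2000): 2000 + j200 → |·| = √(2000²+200²) = √4040000 ≈ 2010, ∠ = arctan(200/2000) ≈ 5.71°
|H| = 10 / 4.0401e+05 ≈ 2.4752e-05
Gain = 20 log₁₀(2.4752e-05) ≈ -92.13 dB
∠H = 0.00° − 90.00° = -90.00°

At s = jω = j2000:
pole (s+20): 20 + j2000 → |·| = √(20²+2000²) = √4000400 ≈ 2000.1, ∠ = arctan(2000/20) ≈ 89.43°
pole (s+2000): 2000 + j2000 → |·| = √(2000²+2000²) = √8000000 ≈ 2828.4, ∠ = arctan(2000/2000) ≈ 45.00°
|H| = 10 / 5.6571e+06 ≈ 1.7677e-06
Gain = 20 log₁₀(1.7677e-06) ≈ -115.05 dB
∠H = 0.00° − 134.43° = -134.43°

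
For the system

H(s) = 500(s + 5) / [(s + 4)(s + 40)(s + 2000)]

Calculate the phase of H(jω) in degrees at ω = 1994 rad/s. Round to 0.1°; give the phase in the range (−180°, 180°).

-133.8°

At s = jω = j1994:
zero (s+5): 5 + j1994 → |·| = √(5²+1994²) = √3976061 ≈ 1994, ∠ = arctan(1994/5) ≈ 89.86°
pole (s+4): 4 + j1994 → |·| = √(4²+1994²) = √3976052 ≈ 1994, ∠ = arctan(1994/4) ≈ 89.89°
pole (s+40): 40 + j1994 → |·| = √(40²+1994²) = √3977636 ≈ 1994.4, ∠ = arctan(1994/40) ≈ 88.85°
pole (s+2000): 2000 + j1994 → |·| = √(2000²+1994²) = √7976036 ≈ 2824.2, ∠ = arctan(1994/2000) ≈ 44.91°
∠H = 89.86° − 223.65° = -133.79°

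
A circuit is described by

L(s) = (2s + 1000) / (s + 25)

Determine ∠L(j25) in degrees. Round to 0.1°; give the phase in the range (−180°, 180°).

-42.1°

Substitute s = j25:
Numerator: 2(j25) + 1000 = 1000 + j50
Denominator: (j25) + 25 = 25 + j25
|N| = √(1000² + 50²) ≈ 1001.2, ∠N ≈ 2.86°
|D| = √(25² + 25²) ≈ 35.355, ∠D ≈ 45.00°
∠L = 2.86° − 45.00° = -42.14°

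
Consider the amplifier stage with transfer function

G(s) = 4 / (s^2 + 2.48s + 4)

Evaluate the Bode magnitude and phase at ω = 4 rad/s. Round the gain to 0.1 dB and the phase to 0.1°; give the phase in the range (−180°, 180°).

At s = jω = j4:
quadratic: (j4)² + 2.48·j4 + 4 = -12 + j9.92 → |·| ≈ 15.569, ∠ ≈ 140.42°
|G| = 4 / 15.569 ≈ 0.25692
Gain = 20 log₁₀(0.25692) ≈ -11.80 dB
∠G = 0.00° − 140.42° = -140.42°

-11.8 dB, -140.4°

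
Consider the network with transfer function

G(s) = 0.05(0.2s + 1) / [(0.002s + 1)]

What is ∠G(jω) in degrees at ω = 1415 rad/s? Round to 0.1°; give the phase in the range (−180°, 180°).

19.3°

At ω = 1415 rad/s:
zero (1 + j1415·0.2) = 1 + j283 → |·| ≈ 283, ∠ ≈ 89.80°
pole (1 + j1415·0.002) = 1 + j2.83 → |·| ≈ 3.0015, ∠ ≈ 70.54°
∠G = (89.80°) − (70.54°) = 19.26°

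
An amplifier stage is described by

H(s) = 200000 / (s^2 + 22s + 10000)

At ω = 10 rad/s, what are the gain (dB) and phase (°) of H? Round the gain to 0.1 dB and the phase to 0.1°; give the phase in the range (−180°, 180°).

26.1 dB, -1.3°

At s = jω = j10:
quadratic: (j10)² + 22·j10 + 10000 = 9900 + j220 → |·| ≈ 9902.4, ∠ ≈ 1.27°
|H| = 200000 / 9902.4 ≈ 20.197
Gain = 20 log₁₀(20.197) ≈ 26.11 dB
∠H = 0.00° − 1.27° = -1.27°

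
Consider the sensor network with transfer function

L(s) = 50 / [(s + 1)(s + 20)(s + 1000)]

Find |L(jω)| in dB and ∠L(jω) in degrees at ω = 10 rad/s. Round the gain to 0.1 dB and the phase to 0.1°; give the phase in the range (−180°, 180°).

At s = jω = j10:
pole (s+1): 1 + j10 → |·| = √(1²+10²) = √101 ≈ 10.05, ∠ = arctan(10/1) ≈ 84.29°
pole (s+20): 20 + j10 → |·| = √(20²+10²) = √500 ≈ 22.361, ∠ = arctan(10/20) ≈ 26.57°
pole (s+1000): 1000 + j10 → |·| = √(1000²+10²) = √1000100 ≈ 1000, ∠ = arctan(10/1000) ≈ 0.57°
|L| = 50 / 2.2473e+05 ≈ 0.00022249
Gain = 20 log₁₀(0.00022249) ≈ -73.05 dB
∠L = 0.00° − 111.43° = -111.43°

-73.1 dB, -111.4°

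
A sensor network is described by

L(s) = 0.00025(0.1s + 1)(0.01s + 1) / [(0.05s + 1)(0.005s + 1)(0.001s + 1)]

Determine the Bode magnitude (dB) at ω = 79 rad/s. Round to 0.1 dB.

At ω = 79 rad/s:
zero (1 + j79·0.1) = 1 + j7.9 → |·| ≈ 7.963, ∠ ≈ 82.79°
zero (1 + j79·0.01) = 1 + j0.79 → |·| ≈ 1.2744, ∠ ≈ 38.31°
pole (1 + j79·0.05) = 1 + j3.95 → |·| ≈ 4.0746, ∠ ≈ 75.79°
pole (1 + j79·0.005) = 1 + j0.395 → |·| ≈ 1.0752, ∠ ≈ 21.55°
pole (1 + j79·0.001) = 1 + j0.079 → |·| ≈ 1.0031, ∠ ≈ 4.52°
|L| = 0.00025 · 7.963 · 1.2744 / (4.0746 · 1.0752 · 1.0031) ≈ 0.0005773
Gain = 20 log₁₀(0.0005773) ≈ -64.77 dB

-64.8 dB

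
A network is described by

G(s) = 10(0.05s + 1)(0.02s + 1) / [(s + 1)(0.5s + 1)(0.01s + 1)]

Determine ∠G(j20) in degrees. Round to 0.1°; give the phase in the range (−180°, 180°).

-115.9°

At ω = 20 rad/s:
zero (1 + j20·0.05) = 1 + j1 → |·| ≈ 1.4142, ∠ ≈ 45.00°
zero (1 + j20·0.02) = 1 + j0.4 → |·| ≈ 1.077, ∠ ≈ 21.80°
pole (1 + j20·1) = 1 + j20 → |·| ≈ 20.025, ∠ ≈ 87.14°
pole (1 + j20·0.5) = 1 + j10 → |·| ≈ 10.05, ∠ ≈ 84.29°
pole (1 + j20·0.01) = 1 + j0.2 → |·| ≈ 1.0198, ∠ ≈ 11.31°
∠G = (45.00° + 21.80°) − (87.14° + 84.29° + 11.31°) = -115.94°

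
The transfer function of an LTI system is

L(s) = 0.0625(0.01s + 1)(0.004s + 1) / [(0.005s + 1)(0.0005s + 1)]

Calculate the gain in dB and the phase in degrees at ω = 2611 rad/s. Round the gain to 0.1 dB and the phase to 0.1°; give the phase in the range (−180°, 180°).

At ω = 2611 rad/s:
zero (1 + j2611·0.01) = 1 + j26.11 → |·| ≈ 26.129, ∠ ≈ 87.81°
zero (1 + j2611·0.004) = 1 + j10.444 → |·| ≈ 10.492, ∠ ≈ 84.53°
pole (1 + j2611·0.005) = 1 + j13.055 → |·| ≈ 13.093, ∠ ≈ 85.62°
pole (1 + j2611·0.0005) = 1 + j1.3055 → |·| ≈ 1.6445, ∠ ≈ 52.55°
|L| = 0.0625 · 26.129 · 10.492 / (13.093 · 1.6445) ≈ 0.79577
Gain = 20 log₁₀(0.79577) ≈ -1.98 dB
∠L = (87.81° + 84.53°) − (85.62° + 52.55°) = 34.17°

-2.0 dB, 34.2°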